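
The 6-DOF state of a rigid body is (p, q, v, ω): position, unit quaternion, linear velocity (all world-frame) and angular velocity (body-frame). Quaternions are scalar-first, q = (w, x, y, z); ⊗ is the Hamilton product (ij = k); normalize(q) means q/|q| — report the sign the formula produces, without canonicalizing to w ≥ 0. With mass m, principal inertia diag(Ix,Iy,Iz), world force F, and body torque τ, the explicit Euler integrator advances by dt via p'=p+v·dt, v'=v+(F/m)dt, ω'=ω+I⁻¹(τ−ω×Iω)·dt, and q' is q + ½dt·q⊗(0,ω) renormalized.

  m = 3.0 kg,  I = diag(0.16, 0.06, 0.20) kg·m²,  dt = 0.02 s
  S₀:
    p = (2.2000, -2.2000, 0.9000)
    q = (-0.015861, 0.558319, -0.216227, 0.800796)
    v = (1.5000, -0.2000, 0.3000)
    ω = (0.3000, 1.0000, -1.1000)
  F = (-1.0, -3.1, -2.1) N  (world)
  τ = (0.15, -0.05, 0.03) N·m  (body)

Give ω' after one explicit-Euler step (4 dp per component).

precession coupling ω×(Iω) = (-0.1540, 0.0132, -0.0300)
α = I⁻¹(τ − ω×Iω) = (1.9000, -1.0533, 0.3000)
ω' = ω + α·dt = (0.3380, 0.9789, -1.0940)

ω' = (0.3380, 0.9789, -1.0940)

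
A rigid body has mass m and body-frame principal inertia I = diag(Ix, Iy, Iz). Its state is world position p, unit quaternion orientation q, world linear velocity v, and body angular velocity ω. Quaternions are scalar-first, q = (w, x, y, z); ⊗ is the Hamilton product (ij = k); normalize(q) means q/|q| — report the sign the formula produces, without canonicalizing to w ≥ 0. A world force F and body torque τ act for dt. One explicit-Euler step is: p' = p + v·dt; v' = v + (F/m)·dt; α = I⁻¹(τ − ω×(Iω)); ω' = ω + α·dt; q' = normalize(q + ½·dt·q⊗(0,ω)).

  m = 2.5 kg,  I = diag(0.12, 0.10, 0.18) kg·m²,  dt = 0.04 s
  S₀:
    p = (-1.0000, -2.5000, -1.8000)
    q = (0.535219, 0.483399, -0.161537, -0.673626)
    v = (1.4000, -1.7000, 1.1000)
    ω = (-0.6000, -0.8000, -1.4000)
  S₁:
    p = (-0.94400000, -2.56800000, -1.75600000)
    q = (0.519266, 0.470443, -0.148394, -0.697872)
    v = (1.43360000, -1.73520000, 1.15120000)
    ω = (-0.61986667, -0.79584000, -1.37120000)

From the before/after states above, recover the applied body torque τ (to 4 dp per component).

rate change Δω = (-0.01986667, 0.00416000, 0.02880000)
precession coupling = (0.0896, -0.0504, -0.0096)
τ = I·(Δω/dt) + ω₀×(Iω₀) = (0.0300, -0.0400, 0.1200)

τ = (0.0300, -0.0400, 0.1200)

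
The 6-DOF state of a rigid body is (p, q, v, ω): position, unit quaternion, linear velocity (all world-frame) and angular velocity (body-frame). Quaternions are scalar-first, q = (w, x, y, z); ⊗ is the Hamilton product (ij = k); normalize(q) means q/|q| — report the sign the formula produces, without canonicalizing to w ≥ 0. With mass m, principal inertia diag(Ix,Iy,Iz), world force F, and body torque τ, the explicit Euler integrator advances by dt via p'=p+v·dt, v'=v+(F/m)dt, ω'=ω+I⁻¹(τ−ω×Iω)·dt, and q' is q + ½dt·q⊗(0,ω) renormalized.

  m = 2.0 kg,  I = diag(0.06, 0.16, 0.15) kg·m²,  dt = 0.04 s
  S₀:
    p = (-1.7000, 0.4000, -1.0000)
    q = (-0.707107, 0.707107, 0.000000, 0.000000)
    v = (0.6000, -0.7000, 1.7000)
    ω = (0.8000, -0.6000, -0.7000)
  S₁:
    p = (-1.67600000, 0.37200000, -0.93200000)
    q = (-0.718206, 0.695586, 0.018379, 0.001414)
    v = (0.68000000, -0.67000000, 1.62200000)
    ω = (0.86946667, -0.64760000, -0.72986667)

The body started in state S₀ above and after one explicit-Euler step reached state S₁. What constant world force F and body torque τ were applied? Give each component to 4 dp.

F = (4.0000, 1.5000, -3.9000)
τ = (0.1000, -0.1400, -0.1600)

Δv = v₁−v₀ = (0.08000000, 0.03000000, -0.07800000)
applied force F = (4.0000, 1.5000, -3.9000)
Δω = ω₁−ω₀ = (0.06946667, -0.04760000, -0.02986667)
τ = I·(Δω/dt) + ω₀×(Iω₀) = (0.1000, -0.1400, -0.1600)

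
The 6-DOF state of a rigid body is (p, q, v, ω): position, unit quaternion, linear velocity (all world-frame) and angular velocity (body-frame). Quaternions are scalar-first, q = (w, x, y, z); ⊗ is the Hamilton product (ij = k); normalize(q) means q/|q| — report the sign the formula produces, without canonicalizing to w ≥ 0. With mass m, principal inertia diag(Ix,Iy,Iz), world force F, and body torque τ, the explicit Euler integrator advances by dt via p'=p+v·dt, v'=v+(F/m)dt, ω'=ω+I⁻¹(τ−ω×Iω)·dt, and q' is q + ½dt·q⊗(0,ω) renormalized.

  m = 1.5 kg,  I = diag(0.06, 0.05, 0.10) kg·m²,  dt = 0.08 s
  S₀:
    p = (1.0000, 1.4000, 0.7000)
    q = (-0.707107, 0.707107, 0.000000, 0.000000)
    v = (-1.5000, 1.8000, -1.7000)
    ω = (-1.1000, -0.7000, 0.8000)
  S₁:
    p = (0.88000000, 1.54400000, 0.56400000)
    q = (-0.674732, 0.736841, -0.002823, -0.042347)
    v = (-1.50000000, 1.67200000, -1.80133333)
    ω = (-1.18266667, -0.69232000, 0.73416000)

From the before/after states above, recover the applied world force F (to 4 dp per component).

F = (0.0000, -2.4000, -1.9000)

Δv = v₁−v₀ = (0.00000000, -0.12800000, -0.10133333)
F = m·Δv/dt = (0.0000, -2.4000, -1.9000)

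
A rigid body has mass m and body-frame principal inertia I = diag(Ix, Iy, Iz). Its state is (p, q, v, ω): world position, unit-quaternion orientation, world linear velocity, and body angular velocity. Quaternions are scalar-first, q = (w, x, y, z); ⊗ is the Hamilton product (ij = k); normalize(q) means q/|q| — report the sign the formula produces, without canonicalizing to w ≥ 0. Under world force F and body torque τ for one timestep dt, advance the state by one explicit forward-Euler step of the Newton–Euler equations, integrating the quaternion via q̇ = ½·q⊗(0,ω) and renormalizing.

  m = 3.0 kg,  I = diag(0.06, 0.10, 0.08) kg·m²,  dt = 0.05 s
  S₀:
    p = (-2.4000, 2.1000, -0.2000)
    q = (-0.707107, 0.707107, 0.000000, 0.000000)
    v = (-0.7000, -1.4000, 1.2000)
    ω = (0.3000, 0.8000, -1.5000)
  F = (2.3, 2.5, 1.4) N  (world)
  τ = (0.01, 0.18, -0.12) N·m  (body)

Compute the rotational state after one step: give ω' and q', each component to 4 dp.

ω' = (0.2883, 0.8855, -1.5810)
q' = (-0.7117, 0.7012, 0.0124, 0.0406)

precession coupling ω×(Iω) = (0.0240, 0.0090, 0.0096)
α = I⁻¹(τ − ω×Iω) = (-0.2333, 1.7100, -1.6200)
ω + α·dt = (0.2883, 0.8855, -1.5810)
2q̇ = q⊗(0,ω) = (-0.2121321, -0.2121321, 0.4949749, 1.6263461)
q + ½dt·q⊗(0,ω), renormalized = (-0.7117, 0.7012, 0.0124, 0.0406)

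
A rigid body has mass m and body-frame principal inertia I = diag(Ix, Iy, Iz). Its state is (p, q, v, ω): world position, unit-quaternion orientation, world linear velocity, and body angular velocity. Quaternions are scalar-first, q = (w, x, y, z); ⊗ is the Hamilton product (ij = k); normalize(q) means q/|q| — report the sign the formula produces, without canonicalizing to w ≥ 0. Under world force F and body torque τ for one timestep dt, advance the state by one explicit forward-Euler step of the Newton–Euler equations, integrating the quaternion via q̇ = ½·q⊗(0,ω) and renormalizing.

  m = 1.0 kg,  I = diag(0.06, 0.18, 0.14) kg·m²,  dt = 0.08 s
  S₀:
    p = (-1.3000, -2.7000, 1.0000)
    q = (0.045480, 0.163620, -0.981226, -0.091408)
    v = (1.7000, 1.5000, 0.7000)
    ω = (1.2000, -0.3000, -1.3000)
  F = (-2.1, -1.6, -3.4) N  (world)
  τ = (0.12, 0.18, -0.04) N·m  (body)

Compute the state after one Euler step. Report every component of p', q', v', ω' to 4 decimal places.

p' = (-1.1640, -2.5800, 1.0560)
q' = (0.0210, 0.2152, -0.9751, -0.0485)
v' = (1.5320, 1.3720, 0.4280)
ω' = (1.3808, -0.2755, -1.2982)

ω×(Iω) gyroscopic = (-0.0156, 0.1248, -0.0432)
angular accel α = (2.2600, 0.3067, 0.0229)
ω' = ω + α·dt = (1.3808, -0.2755, -1.2982)
Hamilton product q⊗(0,ω) = (-0.6095422, 1.3027474, 0.0893724, 1.0692612)
q' = normalize(q + ½dt·q⊗(0,ω)) = (0.0210, 0.2152, -0.9751, -0.0485)
new position p' = (-1.1640, -2.5800, 1.0560)
v + (F/m)dt = (1.5320, 1.3720, 0.4280)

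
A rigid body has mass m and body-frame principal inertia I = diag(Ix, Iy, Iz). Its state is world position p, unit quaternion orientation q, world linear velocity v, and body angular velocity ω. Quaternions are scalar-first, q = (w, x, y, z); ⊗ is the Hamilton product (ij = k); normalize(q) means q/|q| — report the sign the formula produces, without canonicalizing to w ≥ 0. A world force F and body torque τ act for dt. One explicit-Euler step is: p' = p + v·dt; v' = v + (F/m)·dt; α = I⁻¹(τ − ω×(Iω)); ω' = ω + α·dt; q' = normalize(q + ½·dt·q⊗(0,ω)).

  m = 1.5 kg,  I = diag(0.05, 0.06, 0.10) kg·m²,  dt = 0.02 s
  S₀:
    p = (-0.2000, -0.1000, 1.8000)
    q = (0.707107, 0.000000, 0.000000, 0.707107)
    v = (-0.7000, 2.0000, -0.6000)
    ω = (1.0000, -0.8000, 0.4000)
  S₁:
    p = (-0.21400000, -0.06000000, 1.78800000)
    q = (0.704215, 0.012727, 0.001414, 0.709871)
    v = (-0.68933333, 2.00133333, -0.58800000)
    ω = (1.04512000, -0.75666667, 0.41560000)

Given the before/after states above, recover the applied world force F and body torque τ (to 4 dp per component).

velocity change Δv = (0.01066667, 0.00133333, 0.01200000)
applied force F = (0.8000, 0.1000, 0.9000)
Δω = ω₁−ω₀ = (0.04512000, 0.04333333, 0.01560000)
I·α + gyro = (0.1000, 0.1100, 0.0700)

F = (0.8000, 0.1000, 0.9000)
τ = (0.1000, 0.1100, 0.0700)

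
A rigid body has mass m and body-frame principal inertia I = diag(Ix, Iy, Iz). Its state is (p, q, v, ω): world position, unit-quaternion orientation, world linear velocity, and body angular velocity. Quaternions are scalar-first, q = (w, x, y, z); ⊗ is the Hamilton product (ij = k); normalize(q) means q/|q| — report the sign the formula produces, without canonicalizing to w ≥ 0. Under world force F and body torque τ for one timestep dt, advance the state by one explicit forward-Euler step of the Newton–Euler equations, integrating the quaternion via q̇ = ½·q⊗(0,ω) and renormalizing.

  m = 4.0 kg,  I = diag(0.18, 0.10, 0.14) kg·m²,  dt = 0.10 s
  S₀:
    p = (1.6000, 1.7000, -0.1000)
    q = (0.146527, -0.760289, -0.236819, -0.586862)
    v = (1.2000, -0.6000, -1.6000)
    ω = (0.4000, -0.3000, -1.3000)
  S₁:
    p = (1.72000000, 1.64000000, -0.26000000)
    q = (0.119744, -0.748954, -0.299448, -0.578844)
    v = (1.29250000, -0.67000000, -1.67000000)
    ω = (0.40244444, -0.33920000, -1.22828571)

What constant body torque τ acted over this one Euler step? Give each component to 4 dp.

Δω = ω₁−ω₀ = (0.00244444, -0.03920000, 0.07171429)
I·α + gyro = (0.0200, -0.0600, 0.1100)

τ = (0.0200, -0.0600, 0.1100)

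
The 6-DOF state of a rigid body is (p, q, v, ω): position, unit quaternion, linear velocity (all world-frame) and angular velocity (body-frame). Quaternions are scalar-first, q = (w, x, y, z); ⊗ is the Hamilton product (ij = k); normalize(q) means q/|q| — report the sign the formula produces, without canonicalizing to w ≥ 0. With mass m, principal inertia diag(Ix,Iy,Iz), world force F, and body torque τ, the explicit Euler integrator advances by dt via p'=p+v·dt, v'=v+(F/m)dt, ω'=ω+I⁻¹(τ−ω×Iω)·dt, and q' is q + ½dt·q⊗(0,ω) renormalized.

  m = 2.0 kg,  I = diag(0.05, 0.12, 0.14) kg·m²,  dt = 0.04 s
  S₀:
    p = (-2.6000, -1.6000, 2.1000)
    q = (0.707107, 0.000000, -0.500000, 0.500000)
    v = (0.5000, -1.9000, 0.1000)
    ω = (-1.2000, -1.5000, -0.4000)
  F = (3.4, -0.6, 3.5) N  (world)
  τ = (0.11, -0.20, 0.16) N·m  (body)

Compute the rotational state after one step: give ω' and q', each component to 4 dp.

ω' = (-1.1216, -1.5523, -0.3903)
q' = (0.6956, 0.0020, -0.5328, 0.4820)

ω×(Iω) gyroscopic = (0.0120, -0.0432, 0.1260)
angular accel α = (1.9600, -1.3067, 0.2429)
ω' = ω + α·dt = (-1.1216, -1.5523, -0.3903)
2q̇ = q⊗(0,ω) = (-0.5500000, 0.1014716, -1.6606605, -0.8828428)
q' = normalize(q + ½dt·q⊗(0,ω)) = (0.6956, 0.0020, -0.5328, 0.4820)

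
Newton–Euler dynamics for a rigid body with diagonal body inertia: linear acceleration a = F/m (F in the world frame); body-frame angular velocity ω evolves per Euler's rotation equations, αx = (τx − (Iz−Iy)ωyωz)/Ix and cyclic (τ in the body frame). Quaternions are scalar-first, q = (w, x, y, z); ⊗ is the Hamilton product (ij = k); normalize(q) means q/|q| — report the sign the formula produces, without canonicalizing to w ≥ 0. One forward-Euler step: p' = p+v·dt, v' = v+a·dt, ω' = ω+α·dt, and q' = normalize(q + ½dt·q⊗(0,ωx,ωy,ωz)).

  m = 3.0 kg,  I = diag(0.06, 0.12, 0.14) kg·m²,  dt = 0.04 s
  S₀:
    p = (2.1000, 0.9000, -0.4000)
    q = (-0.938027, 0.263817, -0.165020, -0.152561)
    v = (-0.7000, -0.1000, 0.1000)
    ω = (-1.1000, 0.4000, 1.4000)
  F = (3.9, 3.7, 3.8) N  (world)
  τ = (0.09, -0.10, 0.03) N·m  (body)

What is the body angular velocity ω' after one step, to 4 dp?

precession coupling ω×(Iω) = (0.0112, 0.1232, -0.0264)
α = I⁻¹(τ − ω×Iω) = (1.3133, -1.8600, 0.4029)
ω + α·dt = (-1.0475, 0.3256, 1.4161)

ω' = (-1.0475, 0.3256, 1.4161)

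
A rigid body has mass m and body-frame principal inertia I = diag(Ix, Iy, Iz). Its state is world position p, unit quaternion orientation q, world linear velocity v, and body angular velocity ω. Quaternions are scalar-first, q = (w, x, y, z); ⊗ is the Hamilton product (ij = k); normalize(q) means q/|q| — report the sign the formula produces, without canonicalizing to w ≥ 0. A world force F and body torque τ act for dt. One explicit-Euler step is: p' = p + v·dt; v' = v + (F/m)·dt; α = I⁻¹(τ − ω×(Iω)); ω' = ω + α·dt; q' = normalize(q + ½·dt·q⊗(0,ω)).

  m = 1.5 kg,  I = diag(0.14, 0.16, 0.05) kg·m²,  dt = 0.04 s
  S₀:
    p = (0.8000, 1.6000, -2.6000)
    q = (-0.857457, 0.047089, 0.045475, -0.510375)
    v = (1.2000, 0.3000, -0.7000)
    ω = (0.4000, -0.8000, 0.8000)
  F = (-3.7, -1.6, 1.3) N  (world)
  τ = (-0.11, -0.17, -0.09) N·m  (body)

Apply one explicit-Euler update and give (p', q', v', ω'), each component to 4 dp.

α = I⁻¹(τ − ω×Iω) = (-1.2886, -1.2425, -1.6720)
ω + α·dt = (0.3485, -0.8497, 0.7331)
2q̇ = q⊗(0,ω) = (0.4258444, -0.7149028, 0.4441444, -0.7418268)
q' = normalize(q + ½dt·q⊗(0,ω)) = (-0.8487, 0.0328, 0.0543, -0.5251)
a = F/m = (-2.4667, -1.0667, 0.8667)
p' = p + v·dt = (0.8480, 1.6120, -2.6280)
v + (F/m)dt = (1.1013, 0.2573, -0.6653)

p' = (0.8480, 1.6120, -2.6280)
q' = (-0.8487, 0.0328, 0.0543, -0.5251)
v' = (1.1013, 0.2573, -0.6653)
ω' = (0.3485, -0.8497, 0.7331)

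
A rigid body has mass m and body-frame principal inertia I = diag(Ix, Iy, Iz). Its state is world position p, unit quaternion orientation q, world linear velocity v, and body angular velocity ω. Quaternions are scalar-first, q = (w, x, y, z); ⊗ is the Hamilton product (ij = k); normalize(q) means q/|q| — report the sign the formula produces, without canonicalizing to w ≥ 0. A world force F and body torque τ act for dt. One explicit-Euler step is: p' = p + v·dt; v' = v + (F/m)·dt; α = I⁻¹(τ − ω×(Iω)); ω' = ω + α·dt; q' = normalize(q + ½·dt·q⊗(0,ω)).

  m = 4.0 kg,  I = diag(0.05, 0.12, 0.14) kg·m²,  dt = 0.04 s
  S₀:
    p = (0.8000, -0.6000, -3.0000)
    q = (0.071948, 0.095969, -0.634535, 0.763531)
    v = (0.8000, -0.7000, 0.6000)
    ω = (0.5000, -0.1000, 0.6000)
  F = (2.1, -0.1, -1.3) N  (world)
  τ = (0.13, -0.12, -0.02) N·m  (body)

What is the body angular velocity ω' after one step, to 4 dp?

ω' = (0.6050, -0.1310, 0.5953)

gyro term ω×Iω = (-0.0012, -0.0270, -0.0035)
α = I⁻¹(τ − ω×Iω) = (2.6240, -0.7750, -0.1179)
ω' = ω + α·dt = (0.6050, -0.1310, 0.5953)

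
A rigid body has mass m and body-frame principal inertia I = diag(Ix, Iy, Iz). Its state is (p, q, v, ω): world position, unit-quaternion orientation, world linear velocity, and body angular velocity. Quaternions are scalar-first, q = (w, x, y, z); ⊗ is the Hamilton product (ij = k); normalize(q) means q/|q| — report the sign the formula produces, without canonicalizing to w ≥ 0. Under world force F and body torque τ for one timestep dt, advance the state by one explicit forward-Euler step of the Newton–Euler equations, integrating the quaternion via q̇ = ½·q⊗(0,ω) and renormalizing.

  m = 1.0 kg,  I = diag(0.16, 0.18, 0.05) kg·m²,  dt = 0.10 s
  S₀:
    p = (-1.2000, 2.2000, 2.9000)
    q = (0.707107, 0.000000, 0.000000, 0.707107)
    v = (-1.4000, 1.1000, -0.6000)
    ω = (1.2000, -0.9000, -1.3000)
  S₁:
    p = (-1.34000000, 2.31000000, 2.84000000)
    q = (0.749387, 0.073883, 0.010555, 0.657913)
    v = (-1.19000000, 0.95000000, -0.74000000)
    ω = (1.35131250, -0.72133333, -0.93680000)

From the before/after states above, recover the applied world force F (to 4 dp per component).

F = (2.1000, -1.5000, -1.4000)

Δv = v₁−v₀ = (0.21000000, -0.15000000, -0.14000000)
m·(v₁−v₀)/dt = (2.1000, -1.5000, -1.4000)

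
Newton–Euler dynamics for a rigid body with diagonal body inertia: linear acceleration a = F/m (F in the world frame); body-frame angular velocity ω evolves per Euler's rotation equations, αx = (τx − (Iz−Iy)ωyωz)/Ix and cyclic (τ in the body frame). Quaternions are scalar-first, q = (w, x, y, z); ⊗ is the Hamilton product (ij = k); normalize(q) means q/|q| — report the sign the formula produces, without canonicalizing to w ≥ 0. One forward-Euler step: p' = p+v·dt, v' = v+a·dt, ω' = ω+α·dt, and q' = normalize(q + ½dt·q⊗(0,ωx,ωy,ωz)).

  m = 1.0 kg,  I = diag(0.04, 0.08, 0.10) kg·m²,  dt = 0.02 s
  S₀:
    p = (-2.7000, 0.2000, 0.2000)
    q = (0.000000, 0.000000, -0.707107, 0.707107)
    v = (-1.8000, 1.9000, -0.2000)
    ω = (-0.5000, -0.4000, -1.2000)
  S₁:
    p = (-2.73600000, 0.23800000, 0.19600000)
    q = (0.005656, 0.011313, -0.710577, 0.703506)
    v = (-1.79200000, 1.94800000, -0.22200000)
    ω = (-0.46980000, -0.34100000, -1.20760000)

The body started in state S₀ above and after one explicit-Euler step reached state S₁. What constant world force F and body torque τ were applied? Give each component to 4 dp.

F = (0.4000, 2.4000, -1.1000)
τ = (0.0700, 0.2000, -0.0300)

v₁ − v₀ = (0.00800000, 0.04800000, -0.02200000)
F = m·Δv/dt = (0.4000, 2.4000, -1.1000)
ω₁ − ω₀ = (0.03020000, 0.05900000, -0.00760000)
ω₀×(Iω₀) = (0.0096, -0.0360, 0.0080)
I·α + gyro = (0.0700, 0.2000, -0.0300)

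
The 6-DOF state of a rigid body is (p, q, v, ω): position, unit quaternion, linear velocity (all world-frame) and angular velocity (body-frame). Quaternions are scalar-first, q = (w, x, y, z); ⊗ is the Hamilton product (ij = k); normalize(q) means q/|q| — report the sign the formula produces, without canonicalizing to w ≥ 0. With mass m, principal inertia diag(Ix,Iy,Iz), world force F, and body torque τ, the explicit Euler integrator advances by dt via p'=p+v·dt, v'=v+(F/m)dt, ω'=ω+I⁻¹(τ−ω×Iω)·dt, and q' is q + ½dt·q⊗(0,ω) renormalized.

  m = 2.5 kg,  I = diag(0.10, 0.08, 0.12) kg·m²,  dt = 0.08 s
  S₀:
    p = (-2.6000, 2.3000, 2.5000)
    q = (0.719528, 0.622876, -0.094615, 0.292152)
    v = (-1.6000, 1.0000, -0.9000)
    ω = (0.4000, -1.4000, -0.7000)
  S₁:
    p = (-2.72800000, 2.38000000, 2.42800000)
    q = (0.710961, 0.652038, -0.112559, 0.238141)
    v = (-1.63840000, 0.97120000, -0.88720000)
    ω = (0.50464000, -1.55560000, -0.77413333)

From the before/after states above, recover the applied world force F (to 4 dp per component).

v₁ − v₀ = (-0.03840000, -0.02880000, 0.01280000)
applied force F = (-1.2000, -0.9000, 0.4000)

F = (-1.2000, -0.9000, 0.4000)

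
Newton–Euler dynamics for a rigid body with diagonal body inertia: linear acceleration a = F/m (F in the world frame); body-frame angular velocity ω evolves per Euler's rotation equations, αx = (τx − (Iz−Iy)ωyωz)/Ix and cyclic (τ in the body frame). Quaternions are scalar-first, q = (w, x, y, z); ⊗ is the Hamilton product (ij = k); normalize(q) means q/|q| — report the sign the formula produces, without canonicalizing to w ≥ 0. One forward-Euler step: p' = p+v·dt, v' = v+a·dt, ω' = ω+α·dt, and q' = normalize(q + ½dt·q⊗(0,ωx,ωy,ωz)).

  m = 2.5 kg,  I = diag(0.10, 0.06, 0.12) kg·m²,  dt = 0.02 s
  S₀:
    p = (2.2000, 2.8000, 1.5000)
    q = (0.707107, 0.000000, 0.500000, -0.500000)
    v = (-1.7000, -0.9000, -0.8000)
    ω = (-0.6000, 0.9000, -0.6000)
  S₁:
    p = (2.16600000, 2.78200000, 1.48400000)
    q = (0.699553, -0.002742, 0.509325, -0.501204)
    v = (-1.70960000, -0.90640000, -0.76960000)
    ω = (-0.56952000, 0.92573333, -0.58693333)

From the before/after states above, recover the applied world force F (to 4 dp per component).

F = (-1.2000, -0.8000, 3.8000)

v₁ − v₀ = (-0.00960000, -0.00640000, 0.03040000)
applied force F = (-1.2000, -0.8000, 3.8000)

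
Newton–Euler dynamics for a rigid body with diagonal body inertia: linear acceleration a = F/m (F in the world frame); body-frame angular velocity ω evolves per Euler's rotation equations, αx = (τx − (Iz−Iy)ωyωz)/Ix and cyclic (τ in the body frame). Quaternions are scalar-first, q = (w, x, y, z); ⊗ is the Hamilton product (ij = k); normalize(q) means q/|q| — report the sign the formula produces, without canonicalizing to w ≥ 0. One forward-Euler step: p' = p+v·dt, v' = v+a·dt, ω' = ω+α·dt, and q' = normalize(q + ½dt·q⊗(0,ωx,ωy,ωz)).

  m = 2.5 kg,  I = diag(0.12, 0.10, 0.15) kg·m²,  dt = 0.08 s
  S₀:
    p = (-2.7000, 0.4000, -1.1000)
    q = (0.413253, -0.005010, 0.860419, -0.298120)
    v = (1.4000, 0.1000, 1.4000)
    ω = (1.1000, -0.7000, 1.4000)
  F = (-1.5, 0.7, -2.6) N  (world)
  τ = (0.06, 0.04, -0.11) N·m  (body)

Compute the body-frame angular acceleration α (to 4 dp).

α = (0.9083, 0.8620, -0.8360)

precession coupling ω×(Iω) = (-0.0490, -0.0462, 0.0154)
angular accel α = (0.9083, 0.8620, -0.8360)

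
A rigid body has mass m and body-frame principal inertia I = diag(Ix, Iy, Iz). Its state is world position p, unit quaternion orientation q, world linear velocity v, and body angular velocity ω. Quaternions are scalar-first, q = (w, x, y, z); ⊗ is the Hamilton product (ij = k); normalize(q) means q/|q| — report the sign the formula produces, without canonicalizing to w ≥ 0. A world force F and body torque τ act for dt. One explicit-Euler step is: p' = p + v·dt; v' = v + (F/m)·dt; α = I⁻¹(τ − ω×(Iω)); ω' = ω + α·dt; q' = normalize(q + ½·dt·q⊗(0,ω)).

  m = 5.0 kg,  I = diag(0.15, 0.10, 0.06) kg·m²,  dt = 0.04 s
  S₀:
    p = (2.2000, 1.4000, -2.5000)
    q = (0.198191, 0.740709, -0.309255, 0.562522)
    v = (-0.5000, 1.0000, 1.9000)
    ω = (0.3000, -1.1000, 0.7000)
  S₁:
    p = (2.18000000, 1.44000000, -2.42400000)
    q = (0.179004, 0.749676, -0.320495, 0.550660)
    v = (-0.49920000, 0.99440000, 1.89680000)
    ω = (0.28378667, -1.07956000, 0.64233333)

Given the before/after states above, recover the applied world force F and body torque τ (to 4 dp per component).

velocity change Δv = (0.00080000, -0.00560000, -0.00320000)
m·(v₁−v₀)/dt = (0.1000, -0.7000, -0.4000)
Δω = ω₁−ω₀ = (-0.01621333, 0.02044000, -0.05766667)
I·α + gyro = (-0.0300, 0.0700, -0.0700)

F = (0.1000, -0.7000, -0.4000)
τ = (-0.0300, 0.0700, -0.0700)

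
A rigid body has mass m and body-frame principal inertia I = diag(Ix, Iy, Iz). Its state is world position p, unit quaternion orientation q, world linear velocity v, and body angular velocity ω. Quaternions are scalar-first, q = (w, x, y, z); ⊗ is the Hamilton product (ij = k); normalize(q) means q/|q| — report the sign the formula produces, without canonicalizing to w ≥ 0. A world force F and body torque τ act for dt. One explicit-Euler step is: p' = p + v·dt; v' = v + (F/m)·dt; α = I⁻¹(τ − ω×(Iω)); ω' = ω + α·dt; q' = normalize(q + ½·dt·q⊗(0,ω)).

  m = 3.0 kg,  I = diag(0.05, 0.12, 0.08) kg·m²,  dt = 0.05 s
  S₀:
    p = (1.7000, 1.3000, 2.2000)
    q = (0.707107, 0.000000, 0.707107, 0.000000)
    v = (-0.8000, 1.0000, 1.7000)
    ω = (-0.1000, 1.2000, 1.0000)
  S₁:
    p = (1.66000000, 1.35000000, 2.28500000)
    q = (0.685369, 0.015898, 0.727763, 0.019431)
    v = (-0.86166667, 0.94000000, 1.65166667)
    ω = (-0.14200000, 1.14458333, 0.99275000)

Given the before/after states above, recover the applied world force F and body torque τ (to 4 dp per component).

F = (-3.7000, -3.6000, -2.9000)
τ = (-0.0900, -0.1300, -0.0200)

Δv = v₁−v₀ = (-0.06166667, -0.06000000, -0.04833333)
m·(v₁−v₀)/dt = (-3.7000, -3.6000, -2.9000)
rate change Δω = (-0.04200000, -0.05541667, -0.00725000)
ω₀×(Iω₀) = (-0.0480, 0.0030, -0.0084)
I·α + gyro = (-0.0900, -0.1300, -0.0200)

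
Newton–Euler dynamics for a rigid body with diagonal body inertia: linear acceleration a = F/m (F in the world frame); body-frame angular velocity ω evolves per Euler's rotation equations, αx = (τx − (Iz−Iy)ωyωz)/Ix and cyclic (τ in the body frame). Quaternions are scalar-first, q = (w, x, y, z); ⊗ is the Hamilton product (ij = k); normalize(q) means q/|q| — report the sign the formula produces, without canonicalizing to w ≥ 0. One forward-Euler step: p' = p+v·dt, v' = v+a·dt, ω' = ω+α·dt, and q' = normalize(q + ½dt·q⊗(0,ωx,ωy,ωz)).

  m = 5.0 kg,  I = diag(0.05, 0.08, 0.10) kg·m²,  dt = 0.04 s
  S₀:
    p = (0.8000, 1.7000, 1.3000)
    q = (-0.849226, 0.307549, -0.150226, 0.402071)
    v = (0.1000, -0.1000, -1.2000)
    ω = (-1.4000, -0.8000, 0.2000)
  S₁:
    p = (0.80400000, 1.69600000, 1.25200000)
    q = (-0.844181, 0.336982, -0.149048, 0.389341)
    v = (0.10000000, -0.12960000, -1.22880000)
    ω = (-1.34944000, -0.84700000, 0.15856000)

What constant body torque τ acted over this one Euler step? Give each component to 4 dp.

ω₁ − ω₀ = (0.05056000, -0.04700000, -0.04144000)
gyro term ω₀×Iω₀ = (-0.0032, 0.0140, 0.0336)
applied torque τ = (0.0600, -0.0800, -0.0700)

τ = (0.0600, -0.0800, -0.0700)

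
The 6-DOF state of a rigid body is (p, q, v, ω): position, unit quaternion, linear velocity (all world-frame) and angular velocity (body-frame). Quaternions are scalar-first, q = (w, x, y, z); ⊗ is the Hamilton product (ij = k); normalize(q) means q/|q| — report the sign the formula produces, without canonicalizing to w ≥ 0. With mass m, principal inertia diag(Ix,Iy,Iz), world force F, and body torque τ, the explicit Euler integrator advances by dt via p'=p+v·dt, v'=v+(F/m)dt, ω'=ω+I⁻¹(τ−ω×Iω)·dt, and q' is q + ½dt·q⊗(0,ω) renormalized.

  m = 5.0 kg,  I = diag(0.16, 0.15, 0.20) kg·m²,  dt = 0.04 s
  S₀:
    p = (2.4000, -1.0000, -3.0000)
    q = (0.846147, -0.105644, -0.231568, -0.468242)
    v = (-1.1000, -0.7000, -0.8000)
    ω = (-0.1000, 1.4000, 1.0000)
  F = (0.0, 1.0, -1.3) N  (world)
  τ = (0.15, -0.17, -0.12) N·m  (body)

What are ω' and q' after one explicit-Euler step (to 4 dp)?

ω' = (-0.0800, 1.3536, 0.9757)
q' = (0.8613, -0.0988, -0.2047, -0.4545)

ω×(Iω) gyroscopic = (0.0700, 0.0040, 0.0014)
angular accel α = (0.5000, -1.1600, -0.6070)
new body rate ω' = (-0.0800, 1.3536, 0.9757)
q⊗(0,ω) = (0.7818728, 0.3393561, 1.3370740, 0.6750886)
q + ½dt·q⊗(0,ω), renormalized = (0.8613, -0.0988, -0.2047, -0.4545)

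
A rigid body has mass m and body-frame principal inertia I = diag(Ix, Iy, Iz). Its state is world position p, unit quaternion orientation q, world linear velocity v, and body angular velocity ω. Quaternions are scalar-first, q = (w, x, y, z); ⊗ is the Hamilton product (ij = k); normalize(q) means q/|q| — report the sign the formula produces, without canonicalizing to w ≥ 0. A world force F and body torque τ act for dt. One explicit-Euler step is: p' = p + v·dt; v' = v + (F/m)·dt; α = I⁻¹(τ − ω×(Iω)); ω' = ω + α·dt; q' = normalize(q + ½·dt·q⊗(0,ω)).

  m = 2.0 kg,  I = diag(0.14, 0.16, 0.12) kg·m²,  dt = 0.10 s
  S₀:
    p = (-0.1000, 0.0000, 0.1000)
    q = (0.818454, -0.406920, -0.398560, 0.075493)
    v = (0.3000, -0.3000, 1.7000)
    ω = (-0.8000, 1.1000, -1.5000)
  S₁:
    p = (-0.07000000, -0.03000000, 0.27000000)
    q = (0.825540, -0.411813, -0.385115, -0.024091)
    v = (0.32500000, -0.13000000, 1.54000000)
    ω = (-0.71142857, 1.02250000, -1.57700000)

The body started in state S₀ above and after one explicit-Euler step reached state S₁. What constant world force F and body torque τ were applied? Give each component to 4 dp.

F = (0.5000, 3.4000, -3.2000)
τ = (0.1900, -0.1000, -0.1100)

Δv = v₁−v₀ = (0.02500000, 0.17000000, -0.16000000)
m·(v₁−v₀)/dt = (0.5000, 3.4000, -3.2000)
ω₁ − ω₀ = (0.08857143, -0.07750000, -0.07700000)
precession coupling = (0.0660, 0.0240, -0.0176)
I·α + gyro = (0.1900, -0.1000, -0.1100)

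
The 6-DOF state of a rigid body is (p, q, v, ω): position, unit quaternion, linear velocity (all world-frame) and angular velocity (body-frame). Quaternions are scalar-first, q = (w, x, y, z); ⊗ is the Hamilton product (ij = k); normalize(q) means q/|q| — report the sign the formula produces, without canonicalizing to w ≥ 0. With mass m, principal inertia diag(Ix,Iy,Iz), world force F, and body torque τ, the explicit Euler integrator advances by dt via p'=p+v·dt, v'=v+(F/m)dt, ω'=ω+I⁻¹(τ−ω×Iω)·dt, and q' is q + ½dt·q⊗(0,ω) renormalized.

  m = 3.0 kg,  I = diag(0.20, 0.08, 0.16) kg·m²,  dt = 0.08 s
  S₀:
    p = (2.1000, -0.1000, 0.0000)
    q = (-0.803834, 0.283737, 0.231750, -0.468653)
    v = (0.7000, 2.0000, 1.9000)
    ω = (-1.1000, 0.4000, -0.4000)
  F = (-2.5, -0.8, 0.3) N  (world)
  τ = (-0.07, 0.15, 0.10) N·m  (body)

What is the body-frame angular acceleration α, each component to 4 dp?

precession coupling ω×(Iω) = (-0.0128, 0.0176, 0.0528)
angular accel α = (-0.2860, 1.6550, 0.2950)

α = (-0.2860, 1.6550, 0.2950)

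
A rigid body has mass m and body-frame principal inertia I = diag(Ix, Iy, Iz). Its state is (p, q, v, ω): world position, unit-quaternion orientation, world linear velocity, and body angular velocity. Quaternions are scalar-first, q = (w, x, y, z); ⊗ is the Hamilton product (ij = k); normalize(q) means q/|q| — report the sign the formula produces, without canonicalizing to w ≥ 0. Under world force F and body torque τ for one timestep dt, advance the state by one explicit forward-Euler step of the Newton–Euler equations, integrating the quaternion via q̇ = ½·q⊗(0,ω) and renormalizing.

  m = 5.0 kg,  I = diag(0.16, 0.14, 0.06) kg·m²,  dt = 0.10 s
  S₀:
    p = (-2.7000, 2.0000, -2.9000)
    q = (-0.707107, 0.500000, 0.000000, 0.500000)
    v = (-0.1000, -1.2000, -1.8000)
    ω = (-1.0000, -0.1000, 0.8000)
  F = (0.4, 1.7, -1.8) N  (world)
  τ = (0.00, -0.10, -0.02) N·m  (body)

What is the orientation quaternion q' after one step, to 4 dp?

Hamilton product q⊗(0,ω) = (0.1000000, 0.7571070, -0.8292893, -0.6156856)
updated quaternion q' = (-0.7007, 0.5367, -0.0414, 0.4683)

q' = (-0.7007, 0.5367, -0.0414, 0.4683)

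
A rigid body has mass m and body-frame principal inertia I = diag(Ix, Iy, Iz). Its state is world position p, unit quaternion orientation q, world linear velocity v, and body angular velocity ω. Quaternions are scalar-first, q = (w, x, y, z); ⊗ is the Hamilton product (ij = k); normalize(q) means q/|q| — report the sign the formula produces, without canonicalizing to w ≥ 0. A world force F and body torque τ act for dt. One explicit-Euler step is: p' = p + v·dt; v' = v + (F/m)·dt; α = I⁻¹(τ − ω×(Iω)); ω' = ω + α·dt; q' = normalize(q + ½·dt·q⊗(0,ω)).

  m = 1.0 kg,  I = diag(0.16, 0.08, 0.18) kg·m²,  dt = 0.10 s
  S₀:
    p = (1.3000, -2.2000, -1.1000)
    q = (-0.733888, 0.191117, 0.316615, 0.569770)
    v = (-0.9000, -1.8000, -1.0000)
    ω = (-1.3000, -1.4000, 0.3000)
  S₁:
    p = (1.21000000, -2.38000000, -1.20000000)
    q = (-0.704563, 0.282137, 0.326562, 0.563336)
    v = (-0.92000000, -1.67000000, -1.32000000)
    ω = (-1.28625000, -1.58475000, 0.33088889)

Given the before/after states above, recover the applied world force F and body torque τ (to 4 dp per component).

F = (-0.2000, 1.3000, -3.2000)
τ = (-0.0200, -0.1400, -0.0900)

Δv = v₁−v₀ = (-0.02000000, 0.13000000, -0.32000000)
applied force F = (-0.2000, 1.3000, -3.2000)
rate change Δω = (0.01375000, -0.18475000, 0.03088889)
gyro term ω₀×Iω₀ = (-0.0420, 0.0078, -0.1456)
applied torque τ = (-0.0200, -0.1400, -0.0900)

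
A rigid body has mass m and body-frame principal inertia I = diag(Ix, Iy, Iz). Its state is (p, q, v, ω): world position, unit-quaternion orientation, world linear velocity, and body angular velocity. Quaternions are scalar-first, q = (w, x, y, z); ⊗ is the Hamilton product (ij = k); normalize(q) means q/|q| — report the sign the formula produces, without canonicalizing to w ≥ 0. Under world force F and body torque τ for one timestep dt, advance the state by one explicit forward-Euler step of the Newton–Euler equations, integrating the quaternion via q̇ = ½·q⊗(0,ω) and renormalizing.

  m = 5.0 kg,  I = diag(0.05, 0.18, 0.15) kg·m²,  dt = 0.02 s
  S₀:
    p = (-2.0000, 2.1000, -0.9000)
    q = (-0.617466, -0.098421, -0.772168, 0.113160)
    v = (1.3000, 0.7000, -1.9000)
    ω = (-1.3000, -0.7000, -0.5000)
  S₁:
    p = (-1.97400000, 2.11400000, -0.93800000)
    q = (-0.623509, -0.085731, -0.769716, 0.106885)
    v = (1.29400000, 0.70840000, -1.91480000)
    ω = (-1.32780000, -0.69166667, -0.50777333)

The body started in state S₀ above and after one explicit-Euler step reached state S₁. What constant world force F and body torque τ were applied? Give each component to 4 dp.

Δv = v₁−v₀ = (-0.00600000, 0.00840000, -0.01480000)
m·(v₁−v₀)/dt = (-1.5000, 2.1000, -3.7000)
Δω = ω₁−ω₀ = (-0.02780000, 0.00833333, -0.00777333)
ω₀×(Iω₀) = (-0.0105, -0.0650, 0.1183)
applied torque τ = (-0.0800, 0.0100, 0.0600)

F = (-1.5000, 2.1000, -3.7000)
τ = (-0.0800, 0.0100, 0.0600)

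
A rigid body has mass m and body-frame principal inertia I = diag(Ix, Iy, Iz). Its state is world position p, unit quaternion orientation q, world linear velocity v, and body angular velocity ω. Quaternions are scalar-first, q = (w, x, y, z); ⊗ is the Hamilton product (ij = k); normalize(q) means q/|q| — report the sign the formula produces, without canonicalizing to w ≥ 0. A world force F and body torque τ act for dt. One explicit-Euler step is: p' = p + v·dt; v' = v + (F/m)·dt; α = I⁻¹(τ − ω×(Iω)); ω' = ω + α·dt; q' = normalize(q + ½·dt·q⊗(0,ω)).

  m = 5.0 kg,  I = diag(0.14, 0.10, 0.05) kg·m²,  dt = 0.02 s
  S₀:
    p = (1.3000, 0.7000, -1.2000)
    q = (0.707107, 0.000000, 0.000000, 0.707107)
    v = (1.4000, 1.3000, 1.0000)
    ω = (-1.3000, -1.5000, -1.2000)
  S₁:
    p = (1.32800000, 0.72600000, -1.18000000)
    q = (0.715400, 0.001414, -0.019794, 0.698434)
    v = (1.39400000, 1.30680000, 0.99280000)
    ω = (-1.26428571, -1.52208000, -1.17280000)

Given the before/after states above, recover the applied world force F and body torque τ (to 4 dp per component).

F = (-1.5000, 1.7000, -1.8000)
τ = (0.1600, 0.0300, -0.0100)

ω₁ − ω₀ = (0.03571429, -0.02208000, 0.02720000)
ω₀×(Iω₀) = (-0.0900, 0.1404, -0.0780)
I·α + gyro = (0.1600, 0.0300, -0.0100)
Δv = v₁−v₀ = (-0.00600000, 0.00680000, -0.00720000)
F = m·Δv/dt = (-1.5000, 1.7000, -1.8000)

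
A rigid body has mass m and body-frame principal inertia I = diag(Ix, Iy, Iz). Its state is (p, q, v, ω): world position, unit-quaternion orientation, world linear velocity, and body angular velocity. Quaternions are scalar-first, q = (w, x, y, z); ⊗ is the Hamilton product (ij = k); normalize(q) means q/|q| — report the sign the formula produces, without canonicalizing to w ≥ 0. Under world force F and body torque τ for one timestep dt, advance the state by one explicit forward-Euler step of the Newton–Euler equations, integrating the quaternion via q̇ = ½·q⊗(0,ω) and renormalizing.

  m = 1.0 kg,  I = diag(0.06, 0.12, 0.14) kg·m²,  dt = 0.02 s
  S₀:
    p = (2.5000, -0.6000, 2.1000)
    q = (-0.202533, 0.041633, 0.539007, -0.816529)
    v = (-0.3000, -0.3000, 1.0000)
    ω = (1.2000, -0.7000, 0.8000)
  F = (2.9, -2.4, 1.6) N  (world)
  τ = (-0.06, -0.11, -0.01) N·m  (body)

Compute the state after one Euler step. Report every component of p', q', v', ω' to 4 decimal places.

p' = (2.4940, -0.6060, 2.1200)
q' = (-0.1927, 0.0378, 0.5302, -0.8248)
v' = (-0.2420, -0.3480, 1.0320)
ω' = (1.1837, -0.7055, 0.8058)

angular accel α = (-0.8133, -0.2767, 0.2886)
new body rate ω' = (1.1837, -0.7055, 0.8058)
Hamilton product q⊗(0,ω) = (0.9805685, -0.3834043, -0.8713681, -0.8379779)
q + ½dt·q⊗(0,ω), renormalized = (-0.1927, 0.0378, 0.5302, -0.8248)
linear accel F/m = (2.9000, -2.4000, 1.6000)
p' = p + v·dt = (2.4940, -0.6060, 2.1200)
v + (F/m)dt = (-0.2420, -0.3480, 1.0320)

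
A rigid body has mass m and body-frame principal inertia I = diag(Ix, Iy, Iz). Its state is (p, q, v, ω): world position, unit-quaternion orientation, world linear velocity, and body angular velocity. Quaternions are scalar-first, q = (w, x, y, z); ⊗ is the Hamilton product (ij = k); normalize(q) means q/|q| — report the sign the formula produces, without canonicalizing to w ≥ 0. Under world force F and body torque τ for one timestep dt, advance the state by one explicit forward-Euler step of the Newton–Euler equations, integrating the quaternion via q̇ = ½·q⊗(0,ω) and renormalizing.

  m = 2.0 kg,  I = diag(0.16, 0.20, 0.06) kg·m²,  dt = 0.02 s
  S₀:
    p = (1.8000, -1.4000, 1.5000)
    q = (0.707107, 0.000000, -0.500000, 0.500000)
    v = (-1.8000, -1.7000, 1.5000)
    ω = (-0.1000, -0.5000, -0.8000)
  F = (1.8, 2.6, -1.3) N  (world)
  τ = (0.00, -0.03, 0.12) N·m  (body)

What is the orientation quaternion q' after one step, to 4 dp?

Hamilton product q⊗(0,ω) = (0.1500000, 0.5792893, -0.4035535, -0.6156856)
updated quaternion q' = (0.7086, 0.0058, -0.5040, 0.4938)

q' = (0.7086, 0.0058, -0.5040, 0.4938)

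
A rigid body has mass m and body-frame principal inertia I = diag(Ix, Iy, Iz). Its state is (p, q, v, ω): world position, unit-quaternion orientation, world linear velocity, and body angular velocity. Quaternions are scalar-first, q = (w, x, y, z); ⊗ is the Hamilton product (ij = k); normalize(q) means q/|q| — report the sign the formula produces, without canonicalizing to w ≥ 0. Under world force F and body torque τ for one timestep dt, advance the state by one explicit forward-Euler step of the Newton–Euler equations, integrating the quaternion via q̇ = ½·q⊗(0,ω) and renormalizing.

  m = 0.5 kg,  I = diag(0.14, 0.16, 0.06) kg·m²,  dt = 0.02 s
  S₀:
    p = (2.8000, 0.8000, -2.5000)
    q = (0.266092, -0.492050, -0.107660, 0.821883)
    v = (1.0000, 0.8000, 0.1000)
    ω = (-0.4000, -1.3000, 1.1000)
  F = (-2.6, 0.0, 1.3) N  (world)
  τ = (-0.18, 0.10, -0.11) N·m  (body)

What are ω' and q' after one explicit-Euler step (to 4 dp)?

ω' = (-0.4461, -1.2831, 1.0599)
q' = (0.2536, -0.4835, -0.1090, 0.8306)

ω×(Iω) gyroscopic = (0.1430, -0.0352, 0.0104)
(τ − ω×Iω)/I = (-2.3071, 0.8450, -2.0067)
ω + α·dt = (-0.4461, -1.2831, 1.0599)
Hamilton product q⊗(0,ω) = (-1.2408493, 0.8435851, -0.1334178, 0.8893022)
q' = normalize(q + ½dt·q⊗(0,ω)) = (0.2536, -0.4835, -0.1090, 0.8306)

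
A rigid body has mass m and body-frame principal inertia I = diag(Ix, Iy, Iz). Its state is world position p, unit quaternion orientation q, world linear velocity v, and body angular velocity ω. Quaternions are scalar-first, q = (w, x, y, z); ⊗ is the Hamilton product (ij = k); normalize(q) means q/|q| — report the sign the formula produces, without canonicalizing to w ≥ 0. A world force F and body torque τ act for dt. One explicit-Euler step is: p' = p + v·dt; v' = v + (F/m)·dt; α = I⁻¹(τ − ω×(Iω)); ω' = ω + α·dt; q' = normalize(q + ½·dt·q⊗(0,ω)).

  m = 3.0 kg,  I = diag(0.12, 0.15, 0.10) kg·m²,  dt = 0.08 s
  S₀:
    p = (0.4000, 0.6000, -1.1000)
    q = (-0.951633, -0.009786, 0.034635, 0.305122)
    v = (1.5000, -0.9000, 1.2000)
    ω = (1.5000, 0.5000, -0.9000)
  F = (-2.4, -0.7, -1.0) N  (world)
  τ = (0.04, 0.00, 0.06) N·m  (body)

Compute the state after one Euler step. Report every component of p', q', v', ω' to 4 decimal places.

p' = (0.5200, 0.5280, -1.0040)
q' = (-0.9383, -0.0740, 0.0335, 0.3362)
v' = (1.4360, -0.9187, 1.1733)
ω' = (1.5117, 0.5144, -0.8700)

linear accel F/m = (-0.8000, -0.2333, -0.3333)
p + v·dt = (0.5200, 0.5280, -1.0040)
v + (F/m)dt = (1.4360, -0.9187, 1.1733)
gyro term ω×Iω = (0.0225, -0.0270, 0.0225)
α = I⁻¹(τ − ω×Iω) = (0.1458, 0.1800, 0.3750)
ω' = ω + α·dt = (1.5117, 0.5144, -0.8700)
q⊗(0,ω) = (0.2719713, -1.6111820, -0.0269409, 0.7996242)
q + ½dt·q⊗(0,ω), renormalized = (-0.9383, -0.0740, 0.0335, 0.3362)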